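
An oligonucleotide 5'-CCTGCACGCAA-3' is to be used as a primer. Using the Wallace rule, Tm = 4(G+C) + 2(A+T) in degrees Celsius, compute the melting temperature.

Scanning the sequence gives G=2, T=1, A=3, C=5.
AT pairs contribute 4, GC pairs contribute 7.
Tm = 4·7 + 2·4 = 28 + 8 = 36°C

36°C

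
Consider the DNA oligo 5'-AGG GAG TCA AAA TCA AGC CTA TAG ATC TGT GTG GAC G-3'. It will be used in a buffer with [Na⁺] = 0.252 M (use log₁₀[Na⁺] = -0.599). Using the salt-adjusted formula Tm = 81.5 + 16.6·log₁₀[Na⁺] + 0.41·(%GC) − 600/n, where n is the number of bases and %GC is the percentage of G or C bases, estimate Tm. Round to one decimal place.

Length n = 37. Base counts: G=11, C=6, A=12, T=8
G+C = 17, so %GC = 17/37 × 100 = 45.946%
Salt term: 16.6 × (-0.599) = -9.943
GC term: 0.41 × 45.946 = 18.838; length term: −600/37 = −16.216
Tm = 81.5 + (-9.943) + 18.838 − 16.216 = 74.179 → 74.2°C

74.2°C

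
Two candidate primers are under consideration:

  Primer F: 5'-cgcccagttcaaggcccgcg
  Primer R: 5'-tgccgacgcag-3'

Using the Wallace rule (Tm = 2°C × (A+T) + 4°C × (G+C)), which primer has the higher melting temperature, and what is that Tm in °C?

Primer F: A+T=5, G+C=15 → Tm = 2(5)+4(15) = 70°C
Primer R: A+T=3, G+C=8 → Tm = 2(3)+4(8) = 38°C
70°C vs 38°C → primer F is higher.

Primer F, 70°C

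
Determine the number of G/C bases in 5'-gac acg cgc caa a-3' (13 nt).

Scanning the sequence gives C=5, G=3, A=5, T=0.
Total G or C: 3 + 5 = 8

8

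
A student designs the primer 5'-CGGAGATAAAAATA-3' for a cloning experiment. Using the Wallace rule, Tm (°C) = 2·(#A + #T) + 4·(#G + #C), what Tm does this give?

Scanning the sequence gives C=1, T=2, G=3, A=8.
So N_AT = 10 and N_GC = 4.
Tm = 2×10 + 4×4 = 36°C

36°C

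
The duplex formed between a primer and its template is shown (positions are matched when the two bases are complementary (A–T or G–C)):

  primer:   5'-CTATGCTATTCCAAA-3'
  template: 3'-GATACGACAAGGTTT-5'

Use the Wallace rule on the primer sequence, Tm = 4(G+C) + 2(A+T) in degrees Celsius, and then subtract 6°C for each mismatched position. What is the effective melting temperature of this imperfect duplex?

Primer base counts: A=5, T=5, G=1, C=4 → A+T=10, G+C=5
Perfect-match Tm = 2(10) + 4(5) = 20 + 20 = 40°C
Mismatches (positions where the bases are not complementary): 1 (at position 8)
Effective Tm = 40 − 1×6 = 40 − 6 = 34°C

34°C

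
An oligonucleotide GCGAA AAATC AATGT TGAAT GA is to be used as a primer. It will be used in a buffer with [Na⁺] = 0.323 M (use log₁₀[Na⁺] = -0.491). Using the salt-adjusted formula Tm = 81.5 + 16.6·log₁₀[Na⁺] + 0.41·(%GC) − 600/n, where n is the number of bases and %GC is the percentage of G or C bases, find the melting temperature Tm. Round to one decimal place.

59.1°C

Length n = 22. Base counts: C=2, T=5, A=10, G=5
G+C = 7, so %GC = 7/22 × 100 = 31.818%
Salt term: 16.6 × (-0.491) = -8.151
GC term: 0.41 × 31.818 = 13.045; length term: −600/22 = −27.273
Tm = 81.5 + (-8.151) + 13.045 − 27.273 = 59.121 → 59.1°C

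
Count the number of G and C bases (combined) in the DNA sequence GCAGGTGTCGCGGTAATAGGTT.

Scanning the sequence gives G=9, C=3, T=6, A=4.
G+C = 9 + 3 = 12

12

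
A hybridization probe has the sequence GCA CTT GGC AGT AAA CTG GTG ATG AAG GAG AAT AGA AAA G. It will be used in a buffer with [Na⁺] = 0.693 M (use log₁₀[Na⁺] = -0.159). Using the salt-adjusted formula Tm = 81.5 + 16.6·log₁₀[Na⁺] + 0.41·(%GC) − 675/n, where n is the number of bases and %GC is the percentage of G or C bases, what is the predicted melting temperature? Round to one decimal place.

79.4°C

Length n = 40. Counting bases: A=16, T=7, C=4, G=13
G+C = 17, so %GC = 17/40 × 100 = 42.5%
Salt term: 16.6 × (-0.159) = -2.639
GC term: 0.41 × 42.5 = 17.425; length term: −675/40 = −16.875
Tm = 81.5 + (-2.639) + 17.425 − 16.875 = 79.411 → 79.4°C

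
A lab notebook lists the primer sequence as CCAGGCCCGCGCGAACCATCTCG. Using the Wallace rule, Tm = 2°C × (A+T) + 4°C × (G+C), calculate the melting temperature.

80°C

Counting bases: G=6, T=2, C=11, A=4
AT pairs contribute 6, GC pairs contribute 17.
Tm = 2(6) + 4(17) = 12 + 68 = 80°C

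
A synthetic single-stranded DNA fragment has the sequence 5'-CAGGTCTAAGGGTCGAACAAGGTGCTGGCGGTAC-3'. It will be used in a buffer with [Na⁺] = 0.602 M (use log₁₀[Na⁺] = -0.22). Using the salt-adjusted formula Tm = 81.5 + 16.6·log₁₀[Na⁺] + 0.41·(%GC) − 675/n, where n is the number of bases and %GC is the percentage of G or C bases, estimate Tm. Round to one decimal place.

Length n = 34. T=6, A=8, G=13, C=7
G+C = 20, so %GC = 20/34 × 100 = 58.824%
Salt term: 16.6 × (-0.22) = -3.652
GC term: 0.41 × 58.824 = 24.118; length term: −675/34 = −19.853
Tm = 81.5 + (-3.652) + 24.118 − 19.853 = 82.113 → 82.1°C

82.1°C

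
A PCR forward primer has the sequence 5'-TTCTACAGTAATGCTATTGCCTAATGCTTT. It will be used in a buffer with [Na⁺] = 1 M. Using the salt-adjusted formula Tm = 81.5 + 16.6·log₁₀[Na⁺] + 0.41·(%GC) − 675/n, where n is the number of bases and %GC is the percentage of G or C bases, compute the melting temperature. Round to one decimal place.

Length n = 30. Scanning the sequence gives A=7, T=13, G=4, C=6.
G+C = 10, so %GC = 10/30 × 100 = 33.333%
Salt term: 16.6 × (0) = 0
GC term: 0.41 × 33.333 = 13.667; length term: −675/30 = −22.5
Tm = 81.5 + (0) + 13.667 − 22.5 = 72.667 → 72.7°C

72.7°C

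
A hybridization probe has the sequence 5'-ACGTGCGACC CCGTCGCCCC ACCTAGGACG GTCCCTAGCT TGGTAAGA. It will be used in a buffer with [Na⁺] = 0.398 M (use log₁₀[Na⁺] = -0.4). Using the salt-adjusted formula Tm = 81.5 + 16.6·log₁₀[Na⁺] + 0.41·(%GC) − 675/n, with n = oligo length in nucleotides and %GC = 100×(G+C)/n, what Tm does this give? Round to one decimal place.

Length n = 48. Scanning the sequence gives A=9, C=18, T=8, G=13.
G+C = 31, so %GC = 31/48 × 100 = 64.583%
Salt term: 16.6 × (-0.4) = -6.64
GC term: 0.41 × 64.583 = 26.479; length term: −675/48 = −14.062
Tm = 81.5 + (-6.64) + 26.479 − 14.062 = 87.277 → 87.3°C

87.3°C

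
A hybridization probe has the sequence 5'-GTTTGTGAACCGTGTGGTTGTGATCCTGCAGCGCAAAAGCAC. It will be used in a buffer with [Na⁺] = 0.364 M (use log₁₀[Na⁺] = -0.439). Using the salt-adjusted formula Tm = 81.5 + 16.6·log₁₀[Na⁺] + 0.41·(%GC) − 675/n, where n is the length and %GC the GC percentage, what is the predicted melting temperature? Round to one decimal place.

79.6°C

Length n = 42. Scanning the sequence gives A=9, C=9, G=13, T=11.
G+C = 22, so %GC = 22/42 × 100 = 52.381%
Salt term: 16.6 × (-0.439) = -7.287
GC term: 0.41 × 52.381 = 21.476; length term: −675/42 = −16.071
Tm = 81.5 + (-7.287) + 21.476 − 16.071 = 79.618 → 79.6°C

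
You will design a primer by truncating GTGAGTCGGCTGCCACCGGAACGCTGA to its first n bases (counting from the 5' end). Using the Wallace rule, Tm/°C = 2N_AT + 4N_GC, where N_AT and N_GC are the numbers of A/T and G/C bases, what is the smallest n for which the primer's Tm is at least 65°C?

First 18 bases: GTGAGTCGGCTGCCACCG → Tm = 62°C (< 65°C)
First 19 bases: GTGAGTCGGCTGCCACCGG → Tm = 66°C (≥ 65°C)
Each additional base adds 2°C (A/T) or 4°C (G/C), so Tm is non-decreasing in n; n = 19 is the first length to reach 65°C.

n = 19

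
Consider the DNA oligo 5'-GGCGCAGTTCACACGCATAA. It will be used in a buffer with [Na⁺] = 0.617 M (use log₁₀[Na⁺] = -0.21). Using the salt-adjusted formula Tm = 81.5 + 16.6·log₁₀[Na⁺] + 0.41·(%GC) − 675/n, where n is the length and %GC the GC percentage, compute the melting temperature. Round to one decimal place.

66.8°C

Length n = 20. Scanning the sequence gives C=6, G=5, T=3, A=6.
G+C = 11, so %GC = 11/20 × 100 = 55%
Salt term: 16.6 × (-0.21) = -3.486
GC term: 0.41 × 55 = 22.55; length term: −675/20 = −33.75
Tm = 81.5 + (-3.486) + 22.55 − 33.75 = 66.814 → 66.8°C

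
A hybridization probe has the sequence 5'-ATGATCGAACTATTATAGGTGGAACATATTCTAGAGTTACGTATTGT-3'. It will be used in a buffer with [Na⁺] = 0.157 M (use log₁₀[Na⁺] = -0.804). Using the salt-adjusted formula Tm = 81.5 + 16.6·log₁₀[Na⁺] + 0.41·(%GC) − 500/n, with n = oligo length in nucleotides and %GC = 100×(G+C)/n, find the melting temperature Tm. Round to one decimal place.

Length n = 47. Scanning the sequence gives T=17, A=15, G=10, C=5.
G+C = 15, so %GC = 15/47 × 100 = 31.915%
Salt term: 16.6 × (-0.804) = -13.346
GC term: 0.41 × 31.915 = 13.085; length term: −500/47 = −10.638
Tm = 81.5 + (-13.346) + 13.085 − 10.638 = 70.601 → 70.6°C

70.6°C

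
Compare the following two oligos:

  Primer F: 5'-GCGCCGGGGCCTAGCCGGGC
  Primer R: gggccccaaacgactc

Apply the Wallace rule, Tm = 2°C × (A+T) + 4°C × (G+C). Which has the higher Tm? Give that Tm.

Primer F, 76°C

Primer F: A+T=2, G+C=18 → Tm = 2(2)+4(18) = 76°C
Primer R: A+T=5, G+C=11 → Tm = 2(5)+4(11) = 54°C
76°C vs 54°C → primer F is higher.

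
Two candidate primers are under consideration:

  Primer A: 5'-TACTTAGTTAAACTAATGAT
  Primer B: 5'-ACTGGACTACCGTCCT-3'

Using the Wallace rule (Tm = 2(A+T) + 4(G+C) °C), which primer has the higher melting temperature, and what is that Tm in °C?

Primer B, 50°C

Primer A: A+T=16, G+C=4 → Tm = 2(16)+4(4) = 48°C
Primer B: A+T=7, G+C=9 → Tm = 2(7)+4(9) = 50°C
48°C vs 50°C → primer B is higher.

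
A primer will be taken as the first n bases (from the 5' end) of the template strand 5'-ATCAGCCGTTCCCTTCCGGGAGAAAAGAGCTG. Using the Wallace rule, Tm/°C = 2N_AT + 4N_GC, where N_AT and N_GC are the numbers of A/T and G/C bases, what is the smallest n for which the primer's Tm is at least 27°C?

First 8 bases: ATCAGCCG → Tm = 26°C (< 27°C)
First 9 bases: ATCAGCCGT → Tm = 28°C (≥ 27°C)
Since every base adds ≥2°C, Tm only increases with n, so the threshold is first crossed at n = 9.

n = 9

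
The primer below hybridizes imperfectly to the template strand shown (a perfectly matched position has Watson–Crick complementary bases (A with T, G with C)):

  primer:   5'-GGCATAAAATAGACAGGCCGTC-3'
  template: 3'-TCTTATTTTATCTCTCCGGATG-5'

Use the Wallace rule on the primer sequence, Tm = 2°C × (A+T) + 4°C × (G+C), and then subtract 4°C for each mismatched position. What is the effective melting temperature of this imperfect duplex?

46°C

Primer base counts: A=8, T=3, G=6, C=5 → A+T=11, G+C=11
Perfect-match Tm = 2(11) + 4(11) = 22 + 44 = 66°C
Mismatches (positions where the bases are not complementary): 5 (at positions 1, 3, 14, 20, 21)
Effective Tm = 66 − 5×4 = 66 − 20 = 46°C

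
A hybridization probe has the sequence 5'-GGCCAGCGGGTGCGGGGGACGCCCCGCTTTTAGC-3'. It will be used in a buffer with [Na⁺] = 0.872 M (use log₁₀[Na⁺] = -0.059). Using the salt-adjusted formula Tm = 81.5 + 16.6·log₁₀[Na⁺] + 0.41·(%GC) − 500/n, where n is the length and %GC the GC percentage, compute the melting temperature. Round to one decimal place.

97.2°C

Length n = 34. T=5, A=3, C=11, G=15
G+C = 26, so %GC = 26/34 × 100 = 76.471%
Salt term: 16.6 × (-0.059) = -0.979
GC term: 0.41 × 76.471 = 31.353; length term: −500/34 = −14.706
Tm = 81.5 + (-0.979) + 31.353 − 14.706 = 97.168 → 97.2°C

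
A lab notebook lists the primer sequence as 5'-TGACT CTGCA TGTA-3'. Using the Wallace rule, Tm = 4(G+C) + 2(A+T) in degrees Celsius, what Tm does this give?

40°C

G=3, C=3, T=5, A=3
So N_AT = 8 and N_GC = 6.
Tm = 2(8) + 4(6) = 16 + 24 = 40°C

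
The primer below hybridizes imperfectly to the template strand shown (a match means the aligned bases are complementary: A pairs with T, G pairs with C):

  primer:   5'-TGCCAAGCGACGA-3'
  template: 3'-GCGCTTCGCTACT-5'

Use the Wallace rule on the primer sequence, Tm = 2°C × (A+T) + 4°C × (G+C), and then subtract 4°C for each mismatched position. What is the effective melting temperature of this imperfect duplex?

30°C

Primer base counts: A=4, T=1, G=4, C=4 → A+T=5, G+C=8
Perfect-match Tm = 2(5) + 4(8) = 10 + 32 = 42°C
Mismatches (positions where the bases are not complementary): 3 (at positions 1, 4, 11)
Effective Tm = 42 − 3×4 = 42 − 12 = 30°C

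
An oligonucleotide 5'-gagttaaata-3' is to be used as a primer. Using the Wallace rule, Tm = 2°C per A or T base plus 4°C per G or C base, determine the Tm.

24°C

Base counts: A=5, C=0, T=3, G=2
AT pairs contribute 8, GC pairs contribute 2.
Tm = 4·2 + 2·8 = 8 + 16 = 24°C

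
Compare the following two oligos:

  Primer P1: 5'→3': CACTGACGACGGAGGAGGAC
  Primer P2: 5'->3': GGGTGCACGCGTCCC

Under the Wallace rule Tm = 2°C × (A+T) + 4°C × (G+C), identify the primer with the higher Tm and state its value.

Primer P1, 66°C

Primer P1: A+T=7, G+C=13 → Tm = 2(7)+4(13) = 66°C
Primer P2: A+T=3, G+C=12 → Tm = 2(3)+4(12) = 54°C
66°C vs 54°C → primer P1 is higher.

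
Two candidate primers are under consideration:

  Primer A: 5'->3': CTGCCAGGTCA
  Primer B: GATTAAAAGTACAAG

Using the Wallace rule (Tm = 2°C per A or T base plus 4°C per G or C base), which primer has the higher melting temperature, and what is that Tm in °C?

Primer B, 38°C

Primer A: A+T=4, G+C=7 → Tm = 2(4)+4(7) = 36°C
Primer B: A+T=11, G+C=4 → Tm = 2(11)+4(4) = 38°C
36°C vs 38°C → primer B is higher.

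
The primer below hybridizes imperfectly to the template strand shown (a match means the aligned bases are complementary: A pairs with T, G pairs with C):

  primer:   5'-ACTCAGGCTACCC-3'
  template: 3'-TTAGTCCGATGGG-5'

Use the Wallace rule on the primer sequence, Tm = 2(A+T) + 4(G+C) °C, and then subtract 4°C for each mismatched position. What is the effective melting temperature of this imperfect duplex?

38°C

Primer base counts: A=3, T=2, G=2, C=6 → A+T=5, G+C=8
Perfect-match Tm = 2(5) + 4(8) = 10 + 32 = 42°C
Mismatches (positions where the bases are not complementary): 1 (at position 2)
Effective Tm = 42 − 1×4 = 42 − 4 = 38°C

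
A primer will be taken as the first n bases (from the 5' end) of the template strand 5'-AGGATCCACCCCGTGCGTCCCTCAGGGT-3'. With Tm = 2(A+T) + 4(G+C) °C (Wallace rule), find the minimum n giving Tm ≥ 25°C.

First 8 bases: AGGATCCA → Tm = 24°C (< 25°C)
First 9 bases: AGGATCCAC → Tm = 28°C (≥ 25°C)
Since every base adds ≥2°C, Tm only increases with n, so the threshold is first crossed at n = 9.

n = 9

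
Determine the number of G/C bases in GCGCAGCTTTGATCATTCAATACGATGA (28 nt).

12

Scanning the sequence gives C=6, A=8, G=6, T=8.
G+C = 6 + 6 = 12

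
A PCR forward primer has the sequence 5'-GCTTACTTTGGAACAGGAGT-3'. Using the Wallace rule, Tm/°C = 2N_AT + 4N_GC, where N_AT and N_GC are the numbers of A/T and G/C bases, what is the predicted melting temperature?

Base counts: T=6, A=5, C=3, G=6
AT pairs contribute 11, GC pairs contribute 9.
Tm = 4·9 + 2·11 = 36 + 22 = 58°C

58°C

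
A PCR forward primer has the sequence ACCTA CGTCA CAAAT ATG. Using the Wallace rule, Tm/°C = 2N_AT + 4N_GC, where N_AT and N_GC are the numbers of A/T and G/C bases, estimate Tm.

50°C

T=4, C=5, A=7, G=2
A+T = 11, G+C = 7
Tm = 2×11 + 4×7 = 50°C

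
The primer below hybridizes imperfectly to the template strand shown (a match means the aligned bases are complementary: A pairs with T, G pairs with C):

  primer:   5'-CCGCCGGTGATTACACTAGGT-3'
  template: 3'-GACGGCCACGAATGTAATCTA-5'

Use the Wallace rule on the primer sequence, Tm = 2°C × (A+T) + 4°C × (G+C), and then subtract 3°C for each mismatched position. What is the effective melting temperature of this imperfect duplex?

54°C

Primer base counts: A=4, T=5, G=6, C=6 → A+T=9, G+C=12
Perfect-match Tm = 2(9) + 4(12) = 18 + 48 = 66°C
Mismatches (positions where the bases are not complementary): 4 (at positions 2, 10, 16, 20)
Effective Tm = 66 − 4×3 = 66 − 12 = 54°C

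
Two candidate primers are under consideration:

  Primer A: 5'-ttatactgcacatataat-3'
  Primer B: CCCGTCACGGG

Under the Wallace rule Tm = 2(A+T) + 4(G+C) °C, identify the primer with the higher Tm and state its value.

Primer A, 44°C

Primer A: A+T=14, G+C=4 → Tm = 2(14)+4(4) = 44°C
Primer B: A+T=2, G+C=9 → Tm = 2(2)+4(9) = 40°C
44°C vs 40°C → primer A is higher.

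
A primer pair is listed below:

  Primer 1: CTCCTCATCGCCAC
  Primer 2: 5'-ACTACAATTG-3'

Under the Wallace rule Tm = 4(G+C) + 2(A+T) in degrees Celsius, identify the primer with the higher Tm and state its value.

Primer 1, 46°C

Primer 1: A+T=5, G+C=9 → Tm = 2(5)+4(9) = 46°C
Primer 2: A+T=7, G+C=3 → Tm = 2(7)+4(3) = 26°C
46°C vs 26°C → primer 1 is higher.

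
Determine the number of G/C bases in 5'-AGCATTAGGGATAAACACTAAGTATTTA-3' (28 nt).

8

Counting bases: A=12, T=8, C=3, G=5
G+C = 5 + 3 = 8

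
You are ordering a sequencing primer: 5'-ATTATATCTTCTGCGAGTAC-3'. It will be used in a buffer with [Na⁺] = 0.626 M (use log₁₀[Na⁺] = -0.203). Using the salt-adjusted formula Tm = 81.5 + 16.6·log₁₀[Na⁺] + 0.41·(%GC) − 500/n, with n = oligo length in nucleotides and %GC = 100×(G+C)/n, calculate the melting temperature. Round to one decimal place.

Length n = 20. Scanning the sequence gives T=8, G=3, A=5, C=4.
G+C = 7, so %GC = 7/20 × 100 = 35%
Salt term: 16.6 × (-0.203) = -3.37
GC term: 0.41 × 35 = 14.35; length term: −500/20 = −25
Tm = 81.5 + (-3.37) + 14.35 − 25 = 67.48 → 67.5°C

67.5°C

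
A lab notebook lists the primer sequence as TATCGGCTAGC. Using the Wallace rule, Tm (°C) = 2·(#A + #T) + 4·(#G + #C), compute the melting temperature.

Scanning the sequence gives C=3, G=3, T=3, A=2.
A+T = 5, G+C = 6
Tm = 4·6 + 2·5 = 24 + 10 = 34°C

34°C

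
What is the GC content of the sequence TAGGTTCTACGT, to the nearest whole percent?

Base counts: T=5, G=3, C=2, A=2
G+C = 3 + 2 = 5 out of 12 bases
%GC = 5/12 × 100 = 41.67% ≈ 42%

42%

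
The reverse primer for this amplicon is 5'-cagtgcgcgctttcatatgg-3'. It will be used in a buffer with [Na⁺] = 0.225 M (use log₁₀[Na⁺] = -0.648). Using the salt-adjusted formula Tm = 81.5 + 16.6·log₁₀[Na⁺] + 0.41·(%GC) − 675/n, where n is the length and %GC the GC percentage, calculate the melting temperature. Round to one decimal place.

59.5°C

Length n = 20. Counting bases: C=5, G=6, A=3, T=6
G+C = 11, so %GC = 11/20 × 100 = 55%
Salt term: 16.6 × (-0.648) = -10.757
GC term: 0.41 × 55 = 22.55; length term: −675/20 = −33.75
Tm = 81.5 + (-10.757) + 22.55 − 33.75 = 59.543 → 59.5°C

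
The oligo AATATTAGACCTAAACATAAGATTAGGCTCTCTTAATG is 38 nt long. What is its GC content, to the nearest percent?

29%

C=6, G=5, A=15, T=12
G+C = 5 + 6 = 11 out of 38 bases
%GC = 11/38 × 100 = 28.95% ≈ 29%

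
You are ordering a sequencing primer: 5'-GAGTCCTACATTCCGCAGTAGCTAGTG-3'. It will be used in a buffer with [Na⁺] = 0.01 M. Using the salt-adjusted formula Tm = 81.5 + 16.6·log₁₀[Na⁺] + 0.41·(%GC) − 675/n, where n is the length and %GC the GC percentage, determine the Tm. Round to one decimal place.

Length n = 27. T=7, G=7, A=6, C=7
G+C = 14, so %GC = 14/27 × 100 = 51.852%
Salt term: 16.6 × (-2) = -33.2
GC term: 0.41 × 51.852 = 21.259; length term: −675/27 = −25
Tm = 81.5 + (-33.2) + 21.259 − 25 = 44.559 → 44.6°C

44.6°C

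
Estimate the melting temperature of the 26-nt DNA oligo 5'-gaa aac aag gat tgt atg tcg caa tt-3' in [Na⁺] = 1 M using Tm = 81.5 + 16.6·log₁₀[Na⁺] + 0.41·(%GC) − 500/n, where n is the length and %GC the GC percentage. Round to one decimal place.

Length n = 26. Base counts: A=10, G=6, C=3, T=7
G+C = 9, so %GC = 9/26 × 100 = 34.615%
Salt term: 16.6 × (0) = 0
GC term: 0.41 × 34.615 = 14.192; length term: −500/26 = −19.231
Tm = 81.5 + (0) + 14.192 − 19.231 = 76.461 → 76.5°C

76.5°C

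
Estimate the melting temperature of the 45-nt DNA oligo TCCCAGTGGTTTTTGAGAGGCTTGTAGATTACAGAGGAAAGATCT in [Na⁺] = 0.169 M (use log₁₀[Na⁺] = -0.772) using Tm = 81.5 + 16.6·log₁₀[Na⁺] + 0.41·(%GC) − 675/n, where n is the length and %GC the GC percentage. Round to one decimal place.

Length n = 45. Base counts: G=13, T=14, C=6, A=12
G+C = 19, so %GC = 19/45 × 100 = 42.222%
Salt term: 16.6 × (-0.772) = -12.815
GC term: 0.41 × 42.222 = 17.311; length term: −675/45 = −15
Tm = 81.5 + (-12.815) + 17.311 − 15 = 70.996 → 71.0°C

71.0°C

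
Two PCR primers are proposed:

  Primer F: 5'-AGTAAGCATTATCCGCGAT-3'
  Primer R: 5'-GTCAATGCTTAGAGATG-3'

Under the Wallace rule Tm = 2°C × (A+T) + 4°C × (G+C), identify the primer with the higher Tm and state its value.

Primer F: A+T=11, G+C=8 → Tm = 2(11)+4(8) = 54°C
Primer R: A+T=10, G+C=7 → Tm = 2(10)+4(7) = 48°C
54°C vs 48°C → primer F is higher.

Primer F, 54°C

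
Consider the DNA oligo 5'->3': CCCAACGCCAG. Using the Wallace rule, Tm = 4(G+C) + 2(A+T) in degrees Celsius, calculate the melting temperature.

Scanning the sequence gives C=6, T=0, A=3, G=2.
So N_AT = 3 and N_GC = 8.
Tm = 2×3 + 4×8 = 38°C

38°C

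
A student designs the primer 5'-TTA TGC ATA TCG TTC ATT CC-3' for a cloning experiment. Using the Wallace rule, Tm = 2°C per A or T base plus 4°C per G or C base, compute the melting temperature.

54°C

Base counts: T=9, G=2, C=5, A=4
AT pairs contribute 13, GC pairs contribute 7.
Tm = 2×13 + 4×7 = 54°C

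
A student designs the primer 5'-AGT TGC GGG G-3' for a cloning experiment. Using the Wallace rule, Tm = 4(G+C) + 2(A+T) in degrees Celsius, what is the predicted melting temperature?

34°C

T=2, G=6, A=1, C=1
A+T = 3, G+C = 7
Tm = 2×3 + 4×7 = 34°C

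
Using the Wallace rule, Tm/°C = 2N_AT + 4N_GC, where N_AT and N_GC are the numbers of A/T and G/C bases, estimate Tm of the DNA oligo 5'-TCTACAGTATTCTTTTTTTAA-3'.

Base counts: G=1, T=12, C=3, A=5
A+T = 17, G+C = 4
Tm = 2×17 + 4×4 = 50°C

50°C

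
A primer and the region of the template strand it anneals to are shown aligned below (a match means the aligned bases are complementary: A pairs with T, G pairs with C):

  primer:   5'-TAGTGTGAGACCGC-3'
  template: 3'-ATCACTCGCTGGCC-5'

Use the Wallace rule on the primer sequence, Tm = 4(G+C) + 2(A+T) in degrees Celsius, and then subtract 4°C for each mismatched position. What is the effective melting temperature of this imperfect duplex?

32°C

Primer base counts: A=3, T=3, G=5, C=3 → A+T=6, G+C=8
Perfect-match Tm = 2(6) + 4(8) = 12 + 32 = 44°C
Mismatches (positions where the bases are not complementary): 3 (at positions 6, 8, 14)
Effective Tm = 44 − 3×4 = 44 − 12 = 32°C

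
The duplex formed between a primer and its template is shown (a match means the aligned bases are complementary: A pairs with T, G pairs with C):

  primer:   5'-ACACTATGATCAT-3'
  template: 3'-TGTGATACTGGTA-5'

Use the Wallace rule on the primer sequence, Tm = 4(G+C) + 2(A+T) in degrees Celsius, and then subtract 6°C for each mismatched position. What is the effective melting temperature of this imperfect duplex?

28°C

Primer base counts: A=5, T=4, G=1, C=3 → A+T=9, G+C=4
Perfect-match Tm = 2(9) + 4(4) = 18 + 16 = 34°C
Mismatches (positions where the bases are not complementary): 1 (at position 10)
Effective Tm = 34 − 1×6 = 34 − 6 = 28°C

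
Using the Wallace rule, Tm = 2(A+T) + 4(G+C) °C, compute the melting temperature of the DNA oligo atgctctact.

28°C

Scanning the sequence gives A=2, G=1, C=3, T=4.
A+T = 6, G+C = 4
Tm = 4·4 + 2·6 = 16 + 12 = 28°C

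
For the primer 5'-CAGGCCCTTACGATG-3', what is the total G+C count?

9

A=3, G=4, C=5, T=3
G+C = 4 + 5 = 9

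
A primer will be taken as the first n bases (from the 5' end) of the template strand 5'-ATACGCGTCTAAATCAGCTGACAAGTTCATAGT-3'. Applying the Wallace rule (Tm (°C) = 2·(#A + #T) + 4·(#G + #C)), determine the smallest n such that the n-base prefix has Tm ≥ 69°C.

First 24 bases: ATACGCGTCTAAATCAGCTGACAA → Tm = 68°C (< 69°C)
First 25 bases: ATACGCGTCTAAATCAGCTGACAAG → Tm = 72°C (≥ 69°C)
Since every base adds ≥2°C, Tm only increases with n, so the threshold is first crossed at n = 25.

n = 25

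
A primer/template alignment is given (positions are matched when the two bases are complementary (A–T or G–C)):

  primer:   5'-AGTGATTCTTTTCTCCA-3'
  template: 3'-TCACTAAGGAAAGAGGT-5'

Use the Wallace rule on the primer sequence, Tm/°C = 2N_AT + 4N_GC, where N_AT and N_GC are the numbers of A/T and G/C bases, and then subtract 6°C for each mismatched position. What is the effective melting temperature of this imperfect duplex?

40°C

Primer base counts: A=3, T=8, G=2, C=4 → A+T=11, G+C=6
Perfect-match Tm = 2(11) + 4(6) = 22 + 24 = 46°C
Mismatches (positions where the bases are not complementary): 1 (at position 9)
Effective Tm = 46 − 1×6 = 46 − 6 = 40°C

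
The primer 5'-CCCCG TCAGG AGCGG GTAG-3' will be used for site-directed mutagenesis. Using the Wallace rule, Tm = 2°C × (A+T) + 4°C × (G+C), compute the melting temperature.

66°C

Scanning the sequence gives C=6, G=8, T=2, A=3.
A+T = 5, G+C = 14
Tm = 4·14 + 2·5 = 56 + 10 = 66°C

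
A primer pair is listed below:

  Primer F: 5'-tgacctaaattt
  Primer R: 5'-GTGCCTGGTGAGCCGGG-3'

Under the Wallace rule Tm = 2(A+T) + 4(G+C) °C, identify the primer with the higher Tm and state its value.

Primer F: A+T=9, G+C=3 → Tm = 2(9)+4(3) = 30°C
Primer R: A+T=4, G+C=13 → Tm = 2(4)+4(13) = 60°C
30°C vs 60°C → primer R is higher.

Primer R, 60°C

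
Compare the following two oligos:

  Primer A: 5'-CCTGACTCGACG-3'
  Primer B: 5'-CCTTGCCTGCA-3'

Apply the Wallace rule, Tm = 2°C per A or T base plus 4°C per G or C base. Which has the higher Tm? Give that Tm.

Primer A, 40°C

Primer A: A+T=4, G+C=8 → Tm = 2(4)+4(8) = 40°C
Primer B: A+T=4, G+C=7 → Tm = 2(4)+4(7) = 36°C
40°C vs 36°C → primer A is higher.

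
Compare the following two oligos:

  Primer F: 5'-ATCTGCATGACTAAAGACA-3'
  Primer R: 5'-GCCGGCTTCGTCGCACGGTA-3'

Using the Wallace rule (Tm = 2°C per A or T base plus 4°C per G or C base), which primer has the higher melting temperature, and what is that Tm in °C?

Primer F: A+T=12, G+C=7 → Tm = 2(12)+4(7) = 52°C
Primer R: A+T=6, G+C=14 → Tm = 2(6)+4(14) = 68°C
52°C vs 68°C → primer R is higher.

Primer R, 68°C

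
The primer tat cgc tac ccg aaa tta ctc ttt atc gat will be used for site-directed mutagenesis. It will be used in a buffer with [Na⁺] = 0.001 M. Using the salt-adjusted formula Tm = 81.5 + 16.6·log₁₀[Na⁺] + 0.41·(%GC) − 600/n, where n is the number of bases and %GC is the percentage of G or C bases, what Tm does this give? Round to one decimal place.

Length n = 30. Base counts: G=3, T=11, C=8, A=8
G+C = 11, so %GC = 11/30 × 100 = 36.667%
Salt term: 16.6 × (-3) = -49.8
GC term: 0.41 × 36.667 = 15.033; length term: −600/30 = −20
Tm = 81.5 + (-49.8) + 15.033 − 20 = 26.733 → 26.7°C

26.7°C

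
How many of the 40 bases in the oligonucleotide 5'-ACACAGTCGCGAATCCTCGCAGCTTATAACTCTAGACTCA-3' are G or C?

19

Base counts: A=12, T=9, C=13, G=6
Total G or C: 6 + 13 = 19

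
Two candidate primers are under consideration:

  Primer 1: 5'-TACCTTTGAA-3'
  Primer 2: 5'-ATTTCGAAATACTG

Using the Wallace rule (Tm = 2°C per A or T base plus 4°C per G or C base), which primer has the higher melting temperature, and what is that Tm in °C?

Primer 2, 36°C

Primer 1: A+T=7, G+C=3 → Tm = 2(7)+4(3) = 26°C
Primer 2: A+T=10, G+C=4 → Tm = 2(10)+4(4) = 36°C
26°C vs 36°C → primer 2 is higher.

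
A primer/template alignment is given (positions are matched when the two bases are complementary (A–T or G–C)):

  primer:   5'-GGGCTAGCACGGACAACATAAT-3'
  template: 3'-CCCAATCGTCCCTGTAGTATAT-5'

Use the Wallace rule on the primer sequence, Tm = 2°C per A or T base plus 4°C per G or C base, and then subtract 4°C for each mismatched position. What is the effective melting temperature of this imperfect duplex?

46°C

Primer base counts: A=8, T=3, G=6, C=5 → A+T=11, G+C=11
Perfect-match Tm = 2(11) + 4(11) = 22 + 44 = 66°C
Mismatches (positions where the bases are not complementary): 5 (at positions 4, 10, 16, 21, 22)
Effective Tm = 66 − 5×4 = 66 − 20 = 46°C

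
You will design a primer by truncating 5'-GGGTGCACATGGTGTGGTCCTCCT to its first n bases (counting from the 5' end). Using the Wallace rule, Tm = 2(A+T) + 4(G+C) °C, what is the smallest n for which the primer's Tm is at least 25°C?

n = 8

First 7 bases: GGGTGCA → Tm = 24°C (< 25°C)
First 8 bases: GGGTGCAC → Tm = 28°C (≥ 25°C)
Each additional base adds 2°C (A/T) or 4°C (G/C), so Tm is non-decreasing in n; n = 8 is the first length to reach 25°C.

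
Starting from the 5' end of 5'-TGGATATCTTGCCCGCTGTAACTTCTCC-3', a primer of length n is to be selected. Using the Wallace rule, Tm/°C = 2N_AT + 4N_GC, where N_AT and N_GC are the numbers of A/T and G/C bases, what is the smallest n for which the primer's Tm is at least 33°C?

n = 12

First 11 bases: TGGATATCTTG → Tm = 30°C (< 33°C)
First 12 bases: TGGATATCTTGC → Tm = 34°C (≥ 33°C)
Since every base adds ≥2°C, Tm only increases with n, so the threshold is first crossed at n = 12.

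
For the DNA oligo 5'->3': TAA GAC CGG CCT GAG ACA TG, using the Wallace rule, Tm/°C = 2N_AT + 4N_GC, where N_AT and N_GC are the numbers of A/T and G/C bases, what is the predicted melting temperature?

Base counts: G=6, C=5, A=6, T=3
So N_AT = 9 and N_GC = 11.
Tm = 2×9 + 4×11 = 62°C

62°C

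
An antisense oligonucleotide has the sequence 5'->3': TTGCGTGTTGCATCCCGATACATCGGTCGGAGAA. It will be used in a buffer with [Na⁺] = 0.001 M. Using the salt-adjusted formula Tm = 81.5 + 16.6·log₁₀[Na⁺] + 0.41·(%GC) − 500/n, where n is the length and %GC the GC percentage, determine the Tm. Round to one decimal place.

Length n = 34. C=8, T=9, A=7, G=10
G+C = 18, so %GC = 18/34 × 100 = 52.941%
Salt term: 16.6 × (-3) = -49.8
GC term: 0.41 × 52.941 = 21.706; length term: −500/34 = −14.706
Tm = 81.5 + (-49.8) + 21.706 − 14.706 = 38.7 → 38.7°C

38.7°C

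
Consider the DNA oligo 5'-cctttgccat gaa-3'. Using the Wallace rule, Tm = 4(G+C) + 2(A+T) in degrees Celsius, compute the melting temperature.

C=4, T=4, A=3, G=2
AT pairs contribute 7, GC pairs contribute 6.
Tm = 4·6 + 2·7 = 24 + 14 = 38°C

38°C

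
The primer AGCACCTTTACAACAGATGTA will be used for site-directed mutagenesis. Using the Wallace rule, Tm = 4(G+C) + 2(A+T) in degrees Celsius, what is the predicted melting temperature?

58°C

Scanning the sequence gives A=8, C=5, G=3, T=5.
So N_AT = 13 and N_GC = 8.
Tm = 2×13 + 4×8 = 58°C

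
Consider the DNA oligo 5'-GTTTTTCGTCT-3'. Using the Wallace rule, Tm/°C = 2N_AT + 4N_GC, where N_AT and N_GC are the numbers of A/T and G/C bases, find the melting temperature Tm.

Counting bases: T=7, A=0, G=2, C=2
AT pairs contribute 7, GC pairs contribute 4.
Tm = 2×7 + 4×4 = 30°C

30°C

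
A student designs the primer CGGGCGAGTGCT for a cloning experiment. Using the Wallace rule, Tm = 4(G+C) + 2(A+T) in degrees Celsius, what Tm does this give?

42°C

Base counts: A=1, T=2, C=3, G=6
So N_AT = 3 and N_GC = 9.
Tm = 2×3 + 4×9 = 42°C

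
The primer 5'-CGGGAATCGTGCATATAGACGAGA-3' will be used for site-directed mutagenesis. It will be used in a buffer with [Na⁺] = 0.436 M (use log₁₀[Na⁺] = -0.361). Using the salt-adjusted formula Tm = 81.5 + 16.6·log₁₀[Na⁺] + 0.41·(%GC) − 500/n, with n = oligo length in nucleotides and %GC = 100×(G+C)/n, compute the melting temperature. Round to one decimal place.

Length n = 24. Scanning the sequence gives A=8, C=4, G=8, T=4.
G+C = 12, so %GC = 12/24 × 100 = 50%
Salt term: 16.6 × (-0.361) = -5.993
GC term: 0.41 × 50 = 20.5; length term: −500/24 = −20.833
Tm = 81.5 + (-5.993) + 20.5 − 20.833 = 75.174 → 75.2°C

75.2°C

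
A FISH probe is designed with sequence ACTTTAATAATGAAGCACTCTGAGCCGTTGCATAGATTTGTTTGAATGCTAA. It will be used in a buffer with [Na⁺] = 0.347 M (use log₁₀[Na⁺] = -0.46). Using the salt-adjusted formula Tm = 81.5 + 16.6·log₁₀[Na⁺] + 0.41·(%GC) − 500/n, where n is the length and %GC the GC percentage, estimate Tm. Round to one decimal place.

Length n = 52. Scanning the sequence gives T=18, C=8, A=16, G=10.
G+C = 18, so %GC = 18/52 × 100 = 34.615%
Salt term: 16.6 × (-0.46) = -7.636
GC term: 0.41 × 34.615 = 14.192; length term: −500/52 = −9.615
Tm = 81.5 + (-7.636) + 14.192 − 9.615 = 78.441 → 78.4°C

78.4°C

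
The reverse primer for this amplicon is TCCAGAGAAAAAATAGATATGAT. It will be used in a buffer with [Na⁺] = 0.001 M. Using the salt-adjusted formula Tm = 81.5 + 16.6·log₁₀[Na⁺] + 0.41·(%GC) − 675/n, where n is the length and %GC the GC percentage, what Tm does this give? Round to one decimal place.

Length n = 23. Counting bases: A=12, T=5, G=4, C=2
G+C = 6, so %GC = 6/23 × 100 = 26.087%
Salt term: 16.6 × (-3) = -49.8
GC term: 0.41 × 26.087 = 10.696; length term: −675/23 = −29.348
Tm = 81.5 + (-49.8) + 10.696 − 29.348 = 13.048 → 13.0°C

13.0°C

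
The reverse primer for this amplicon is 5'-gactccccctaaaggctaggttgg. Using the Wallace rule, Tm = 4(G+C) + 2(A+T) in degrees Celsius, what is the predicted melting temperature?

76°C

Base counts: T=5, A=5, C=7, G=7
So N_AT = 10 and N_GC = 14.
Tm = 2(10) + 4(14) = 20 + 56 = 76°C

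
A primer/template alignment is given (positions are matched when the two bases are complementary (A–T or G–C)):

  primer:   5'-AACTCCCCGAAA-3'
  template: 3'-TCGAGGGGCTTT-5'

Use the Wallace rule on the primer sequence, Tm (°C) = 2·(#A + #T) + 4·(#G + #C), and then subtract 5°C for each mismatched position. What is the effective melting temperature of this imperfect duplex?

31°C

Primer base counts: A=5, T=1, G=1, C=5 → A+T=6, G+C=6
Perfect-match Tm = 2(6) + 4(6) = 12 + 24 = 36°C
Mismatches (positions where the bases are not complementary): 1 (at position 2)
Effective Tm = 36 − 1×5 = 36 − 5 = 31°C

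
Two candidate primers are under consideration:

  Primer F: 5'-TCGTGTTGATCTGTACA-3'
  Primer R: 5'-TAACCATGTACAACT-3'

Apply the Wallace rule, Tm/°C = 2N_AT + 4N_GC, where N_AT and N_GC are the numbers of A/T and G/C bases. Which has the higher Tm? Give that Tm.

Primer F, 48°C

Primer F: A+T=10, G+C=7 → Tm = 2(10)+4(7) = 48°C
Primer R: A+T=10, G+C=5 → Tm = 2(10)+4(5) = 40°C
48°C vs 40°C → primer F is higher.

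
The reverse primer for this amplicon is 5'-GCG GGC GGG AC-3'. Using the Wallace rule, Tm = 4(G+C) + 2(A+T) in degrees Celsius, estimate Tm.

42°C

Base counts: G=7, A=1, C=3, T=0
A+T = 1, G+C = 10
Tm = 4·10 + 2·1 = 40 + 2 = 42°C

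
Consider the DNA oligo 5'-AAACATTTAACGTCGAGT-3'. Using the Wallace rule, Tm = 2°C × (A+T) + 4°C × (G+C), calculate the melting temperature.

Base counts: T=5, A=7, C=3, G=3
AT pairs contribute 12, GC pairs contribute 6.
Tm = 4·6 + 2·12 = 24 + 24 = 48°C

48°C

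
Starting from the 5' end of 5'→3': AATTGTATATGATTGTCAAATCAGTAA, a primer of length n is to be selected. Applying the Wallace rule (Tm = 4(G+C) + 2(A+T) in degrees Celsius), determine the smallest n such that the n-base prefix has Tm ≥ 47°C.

n = 20

First 19 bases: AATTGTATATGATTGTCAA → Tm = 46°C (< 47°C)
First 20 bases: AATTGTATATGATTGTCAAA → Tm = 48°C (≥ 47°C)
Each additional base adds 2°C (A/T) or 4°C (G/C), so Tm is non-decreasing in n; n = 20 is the first length to reach 47°C.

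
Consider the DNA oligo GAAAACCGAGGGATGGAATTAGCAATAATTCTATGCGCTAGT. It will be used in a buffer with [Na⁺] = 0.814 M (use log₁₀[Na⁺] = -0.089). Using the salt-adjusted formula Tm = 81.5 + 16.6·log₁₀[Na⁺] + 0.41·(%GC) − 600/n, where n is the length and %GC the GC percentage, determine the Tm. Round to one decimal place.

Length n = 42. Counting bases: C=6, G=11, A=15, T=10
G+C = 17, so %GC = 17/42 × 100 = 40.476%
Salt term: 16.6 × (-0.089) = -1.477
GC term: 0.41 × 40.476 = 16.595; length term: −600/42 = −14.286
Tm = 81.5 + (-1.477) + 16.595 − 14.286 = 82.332 → 82.3°C

82.3°C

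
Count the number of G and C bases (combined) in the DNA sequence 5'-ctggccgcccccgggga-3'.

G=7, T=1, C=8, A=1
Total G or C: 7 + 8 = 15

15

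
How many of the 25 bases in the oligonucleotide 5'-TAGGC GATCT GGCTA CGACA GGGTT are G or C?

Scanning the sequence gives T=6, G=9, C=5, A=5.
G+C = 9 + 5 = 14

14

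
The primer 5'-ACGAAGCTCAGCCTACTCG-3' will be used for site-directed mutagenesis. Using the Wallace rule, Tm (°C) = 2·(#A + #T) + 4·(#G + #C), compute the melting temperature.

G=4, C=7, A=5, T=3
So N_AT = 8 and N_GC = 11.
Tm = 2(8) + 4(11) = 16 + 44 = 60°C

60°C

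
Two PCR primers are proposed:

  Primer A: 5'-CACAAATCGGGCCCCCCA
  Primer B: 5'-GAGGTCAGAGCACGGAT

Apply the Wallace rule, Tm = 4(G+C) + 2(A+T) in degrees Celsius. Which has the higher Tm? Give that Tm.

Primer A, 60°C

Primer A: A+T=6, G+C=12 → Tm = 2(6)+4(12) = 60°C
Primer B: A+T=7, G+C=10 → Tm = 2(7)+4(10) = 54°C
60°C vs 54°C → primer A is higher.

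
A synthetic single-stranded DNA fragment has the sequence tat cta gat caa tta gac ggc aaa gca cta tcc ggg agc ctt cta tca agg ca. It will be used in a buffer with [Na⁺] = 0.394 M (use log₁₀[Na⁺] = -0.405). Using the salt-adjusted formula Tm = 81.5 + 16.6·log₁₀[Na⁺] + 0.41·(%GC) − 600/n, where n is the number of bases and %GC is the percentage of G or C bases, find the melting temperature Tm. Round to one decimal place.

82.0°C

Length n = 53. A=17, T=12, G=11, C=13
G+C = 24, so %GC = 24/53 × 100 = 45.283%
Salt term: 16.6 × (-0.405) = -6.723
GC term: 0.41 × 45.283 = 18.566; length term: −600/53 = −11.321
Tm = 81.5 + (-6.723) + 18.566 − 11.321 = 82.022 → 82.0°C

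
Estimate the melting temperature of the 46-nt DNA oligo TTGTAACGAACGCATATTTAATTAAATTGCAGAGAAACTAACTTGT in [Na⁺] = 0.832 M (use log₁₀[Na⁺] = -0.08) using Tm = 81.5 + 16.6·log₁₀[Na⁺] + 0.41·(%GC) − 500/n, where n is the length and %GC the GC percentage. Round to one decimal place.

80.9°C

Length n = 46. Base counts: C=6, A=18, G=7, T=15
G+C = 13, so %GC = 13/46 × 100 = 28.261%
Salt term: 16.6 × (-0.08) = -1.328
GC term: 0.41 × 28.261 = 11.587; length term: −500/46 = −10.87
Tm = 81.5 + (-1.328) + 11.587 − 10.87 = 80.889 → 80.9°C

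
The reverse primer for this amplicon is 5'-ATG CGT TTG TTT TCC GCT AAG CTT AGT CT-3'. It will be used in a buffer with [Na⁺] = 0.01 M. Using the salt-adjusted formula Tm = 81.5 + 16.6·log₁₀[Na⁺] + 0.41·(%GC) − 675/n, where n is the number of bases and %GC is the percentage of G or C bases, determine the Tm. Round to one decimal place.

42.0°C

Length n = 29. Scanning the sequence gives T=13, G=6, C=6, A=4.
G+C = 12, so %GC = 12/29 × 100 = 41.379%
Salt term: 16.6 × (-2) = -33.2
GC term: 0.41 × 41.379 = 16.965; length term: −675/29 = −23.276
Tm = 81.5 + (-33.2) + 16.965 − 23.276 = 41.989 → 42.0°C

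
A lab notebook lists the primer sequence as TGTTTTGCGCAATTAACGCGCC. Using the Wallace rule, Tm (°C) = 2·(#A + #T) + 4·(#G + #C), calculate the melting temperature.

66°C

Scanning the sequence gives T=7, G=5, A=4, C=6.
So N_AT = 11 and N_GC = 11.
Tm = 2×11 + 4×11 = 66°C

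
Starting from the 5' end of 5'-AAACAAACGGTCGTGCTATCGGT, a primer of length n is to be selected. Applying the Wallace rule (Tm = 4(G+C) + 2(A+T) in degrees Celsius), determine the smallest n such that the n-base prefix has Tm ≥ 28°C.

n = 10

First 9 bases: AAACAAACG → Tm = 24°C (< 28°C)
First 10 bases: AAACAAACGG → Tm = 28°C (≥ 28°C)
Each additional base adds 2°C (A/T) or 4°C (G/C), so Tm is non-decreasing in n; n = 10 is the first length to reach 28°C.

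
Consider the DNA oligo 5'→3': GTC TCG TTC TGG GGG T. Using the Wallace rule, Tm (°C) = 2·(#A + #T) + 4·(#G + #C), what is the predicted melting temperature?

Base counts: A=0, C=3, G=7, T=6
So N_AT = 6 and N_GC = 10.
Tm = 2×6 + 4×10 = 52°C

52°C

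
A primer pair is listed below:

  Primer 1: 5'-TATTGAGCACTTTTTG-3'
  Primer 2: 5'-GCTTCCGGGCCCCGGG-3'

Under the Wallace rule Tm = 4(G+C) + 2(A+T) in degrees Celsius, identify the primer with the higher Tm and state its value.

Primer 2, 60°C

Primer 1: A+T=11, G+C=5 → Tm = 2(11)+4(5) = 42°C
Primer 2: A+T=2, G+C=14 → Tm = 2(2)+4(14) = 60°C
42°C vs 60°C → primer 2 is higher.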